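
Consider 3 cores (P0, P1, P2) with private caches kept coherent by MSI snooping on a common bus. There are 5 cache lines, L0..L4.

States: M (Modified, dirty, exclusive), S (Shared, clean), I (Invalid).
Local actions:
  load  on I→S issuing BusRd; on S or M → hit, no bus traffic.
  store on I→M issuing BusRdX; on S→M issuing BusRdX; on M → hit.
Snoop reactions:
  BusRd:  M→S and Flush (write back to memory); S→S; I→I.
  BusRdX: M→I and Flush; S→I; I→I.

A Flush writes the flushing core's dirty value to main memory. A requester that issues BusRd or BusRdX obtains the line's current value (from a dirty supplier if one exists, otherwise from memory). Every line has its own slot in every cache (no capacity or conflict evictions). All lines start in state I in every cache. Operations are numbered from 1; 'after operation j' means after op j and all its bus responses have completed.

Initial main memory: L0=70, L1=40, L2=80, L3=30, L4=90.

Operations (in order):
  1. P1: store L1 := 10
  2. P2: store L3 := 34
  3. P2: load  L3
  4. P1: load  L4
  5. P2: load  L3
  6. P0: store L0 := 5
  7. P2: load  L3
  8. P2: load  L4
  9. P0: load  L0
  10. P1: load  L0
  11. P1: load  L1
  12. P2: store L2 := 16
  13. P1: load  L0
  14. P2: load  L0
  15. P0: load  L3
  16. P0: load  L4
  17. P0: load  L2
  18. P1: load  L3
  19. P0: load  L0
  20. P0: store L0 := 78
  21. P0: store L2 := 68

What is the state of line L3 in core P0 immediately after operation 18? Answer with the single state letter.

  op1 P1: store L1 := 10 → I/M/I on L1; bus BusRdX; mem=40
  op2 P2: store L3 := 34 → I/I/M on L3; bus BusRdX; mem=30
  op3 P2: load  L3 → I/I/M on L3; bus (none); mem=30
  op4 P1: load  L4 → I/S/I on L4; bus BusRd; mem=90
  op5 P2: load  L3 → I/I/M on L3; bus (none); mem=30
  op6 P0: store L0 := 5 → M/I/I on L0; bus BusRdX; mem=70
  op7 P2: load  L3 → I/I/M on L3; bus (none); mem=30
  op8 P2: load  L4 → I/S/S on L4; bus BusRd; mem=90
  op9 P0: load  L0 → M/I/I on L0; bus (none); mem=70
  op10 P1: load  L0 → S/S/I on L0; bus BusRd Flush; mem=5
  op11 P1: load  L1 → I/M/I on L1; bus (none); mem=40
  op12 P2: store L2 := 16 → I/I/M on L2; bus BusRdX; mem=80
  op13 P1: load  L0 → S/S/I on L0; bus (none); mem=5
  op14 P2: load  L0 → S/S/S on L0; bus BusRd; mem=5
  op15 P0: load  L3 → S/I/S on L3; bus BusRd Flush; mem=34
  op16 P0: load  L4 → S/S/S on L4; bus BusRd; mem=90
  op17 P0: load  L2 → S/I/S on L2; bus BusRd Flush; mem=16
  op18 P1: load  L3 → S/S/S on L3; bus BusRd; mem=34
  op19 P0: load  L0 → S/S/S on L0; bus (none); mem=5
  op20 P0: store L0 := 78 → M/I/I on L0; bus BusRdX; mem=5
  op21 P0: store L2 := 68 → M/I/I on L2; bus BusRdX; mem=16

state = S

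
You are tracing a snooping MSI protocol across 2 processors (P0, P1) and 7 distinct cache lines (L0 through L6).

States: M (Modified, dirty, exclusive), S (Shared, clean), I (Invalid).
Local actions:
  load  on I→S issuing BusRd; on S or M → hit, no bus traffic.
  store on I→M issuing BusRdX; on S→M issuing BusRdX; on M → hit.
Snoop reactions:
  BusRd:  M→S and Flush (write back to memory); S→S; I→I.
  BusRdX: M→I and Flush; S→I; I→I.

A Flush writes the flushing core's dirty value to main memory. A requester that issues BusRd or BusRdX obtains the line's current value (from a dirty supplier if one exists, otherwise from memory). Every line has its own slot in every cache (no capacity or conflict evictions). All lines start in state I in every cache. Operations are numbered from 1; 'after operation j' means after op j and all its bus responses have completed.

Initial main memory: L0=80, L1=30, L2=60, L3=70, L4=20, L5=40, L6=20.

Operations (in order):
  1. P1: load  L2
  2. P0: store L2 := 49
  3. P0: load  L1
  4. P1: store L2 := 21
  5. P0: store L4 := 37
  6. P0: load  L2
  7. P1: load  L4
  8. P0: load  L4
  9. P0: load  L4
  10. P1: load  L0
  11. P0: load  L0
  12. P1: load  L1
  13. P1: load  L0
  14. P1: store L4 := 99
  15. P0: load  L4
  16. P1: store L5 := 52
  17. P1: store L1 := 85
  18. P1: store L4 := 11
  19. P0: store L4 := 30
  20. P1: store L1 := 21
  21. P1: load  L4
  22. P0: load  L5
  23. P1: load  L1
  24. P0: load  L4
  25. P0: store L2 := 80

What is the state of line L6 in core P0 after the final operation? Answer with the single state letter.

1. P1: load  L2  bus=[BusRd]  L2: P0=I P1=S  mem[L2]=60
2. P0: store L2 := 49  bus=[BusRdX]  L2: P0=M P1=I  mem[L2]=60
3. P0: load  L1  bus=[BusRd]  L1: P0=S P1=I  mem[L1]=30
4. P1: store L2 := 21  bus=[BusRdX,Flush]  L2: P0=I P1=M  mem[L2]=49
5. P0: store L4 := 37  bus=[BusRdX]  L4: P0=M P1=I  mem[L4]=20
6. P0: load  L2  bus=[BusRd,Flush]  L2: P0=S P1=S  mem[L2]=21
7. P1: load  L4  bus=[BusRd,Flush]  L4: P0=S P1=S  mem[L4]=37
8. P0: load  L4  bus=[-]  L4: P0=S P1=S  mem[L4]=37
9. P0: load  L4  bus=[-]  L4: P0=S P1=S  mem[L4]=37
10. P1: load  L0  bus=[BusRd]  L0: P0=I P1=S  mem[L0]=80
11. P0: load  L0  bus=[BusRd]  L0: P0=S P1=S  mem[L0]=80
12. P1: load  L1  bus=[BusRd]  L1: P0=S P1=S  mem[L1]=30
13. P1: load  L0  bus=[-]  L0: P0=S P1=S  mem[L0]=80
14. P1: store L4 := 99  bus=[BusRdX]  L4: P0=I P1=M  mem[L4]=37
15. P0: load  L4  bus=[BusRd,Flush]  L4: P0=S P1=S  mem[L4]=99
16. P1: store L5 := 52  bus=[BusRdX]  L5: P0=I P1=M  mem[L5]=40
17. P1: store L1 := 85  bus=[BusRdX]  L1: P0=I P1=M  mem[L1]=30
18. P1: store L4 := 11  bus=[BusRdX]  L4: P0=I P1=M  mem[L4]=99
19. P0: store L4 := 30  bus=[BusRdX,Flush]  L4: P0=M P1=I  mem[L4]=11
20. P1: store L1 := 21  bus=[-]  L1: P0=I P1=M  mem[L1]=30
21. P1: load  L4  bus=[BusRd,Flush]  L4: P0=S P1=S  mem[L4]=30
22. P0: load  L5  bus=[BusRd,Flush]  L5: P0=S P1=S  mem[L5]=52
23. P1: load  L1  bus=[-]  L1: P0=I P1=M  mem[L1]=30
24. P0: load  L4  bus=[-]  L4: P0=S P1=S  mem[L4]=30
25. P0: store L2 := 80  bus=[BusRdX]  L2: P0=M P1=I  mem[L2]=21

state = I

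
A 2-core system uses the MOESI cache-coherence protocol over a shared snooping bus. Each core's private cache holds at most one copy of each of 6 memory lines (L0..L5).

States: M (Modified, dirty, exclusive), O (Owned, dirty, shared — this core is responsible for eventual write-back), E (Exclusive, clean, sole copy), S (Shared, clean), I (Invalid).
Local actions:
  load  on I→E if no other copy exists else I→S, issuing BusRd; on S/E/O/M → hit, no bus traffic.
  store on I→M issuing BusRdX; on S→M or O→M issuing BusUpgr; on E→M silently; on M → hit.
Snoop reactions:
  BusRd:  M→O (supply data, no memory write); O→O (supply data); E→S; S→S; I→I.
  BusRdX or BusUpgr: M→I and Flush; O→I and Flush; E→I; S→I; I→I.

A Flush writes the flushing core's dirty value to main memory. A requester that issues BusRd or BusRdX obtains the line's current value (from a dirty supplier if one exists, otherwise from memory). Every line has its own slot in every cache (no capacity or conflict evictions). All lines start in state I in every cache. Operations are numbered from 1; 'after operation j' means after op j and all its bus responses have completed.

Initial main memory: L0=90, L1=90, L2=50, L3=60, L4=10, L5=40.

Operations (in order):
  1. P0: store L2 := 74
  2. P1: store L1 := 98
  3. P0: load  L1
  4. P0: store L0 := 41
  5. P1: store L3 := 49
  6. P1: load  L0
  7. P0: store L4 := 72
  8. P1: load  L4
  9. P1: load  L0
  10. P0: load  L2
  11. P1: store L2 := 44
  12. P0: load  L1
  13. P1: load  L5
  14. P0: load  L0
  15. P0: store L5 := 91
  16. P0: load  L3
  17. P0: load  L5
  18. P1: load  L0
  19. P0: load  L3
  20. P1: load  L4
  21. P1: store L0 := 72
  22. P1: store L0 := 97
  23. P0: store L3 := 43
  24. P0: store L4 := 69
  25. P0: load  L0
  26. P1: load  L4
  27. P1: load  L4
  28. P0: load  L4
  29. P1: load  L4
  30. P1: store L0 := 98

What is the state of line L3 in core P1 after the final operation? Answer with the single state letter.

  op1 P0: store L2 := 74 → M/I on L2; bus BusRdX; mem=50
  op2 P1: store L1 := 98 → I/M on L1; bus BusRdX; mem=90
  op3 P0: load  L1 → S/O on L1; bus BusRd; mem=90
  op4 P0: store L0 := 41 → M/I on L0; bus BusRdX; mem=90
  op5 P1: store L3 := 49 → I/M on L3; bus BusRdX; mem=60
  op6 P1: load  L0 → O/S on L0; bus BusRd; mem=90
  op7 P0: store L4 := 72 → M/I on L4; bus BusRdX; mem=10
  op8 P1: load  L4 → O/S on L4; bus BusRd; mem=10
  op9 P1: load  L0 → O/S on L0; bus (none); mem=90
  op10 P0: load  L2 → M/I on L2; bus (none); mem=50
  op11 P1: store L2 := 44 → I/M on L2; bus BusRdX Flush; mem=74
  op12 P0: load  L1 → S/O on L1; bus (none); mem=90
  op13 P1: load  L5 → I/E on L5; bus BusRd; mem=40
  op14 P0: load  L0 → O/S on L0; bus (none); mem=90
  op15 P0: store L5 := 91 → M/I on L5; bus BusRdX; mem=40
  op16 P0: load  L3 → S/O on L3; bus BusRd; mem=60
  op17 P0: load  L5 → M/I on L5; bus (none); mem=40
  op18 P1: load  L0 → O/S on L0; bus (none); mem=90
  op19 P0: load  L3 → S/O on L3; bus (none); mem=60
  op20 P1: load  L4 → O/S on L4; bus (none); mem=10
  op21 P1: store L0 := 72 → I/M on L0; bus BusUpgr Flush; mem=41
  op22 P1: store L0 := 97 → I/M on L0; bus (none); mem=41
  op23 P0: store L3 := 43 → M/I on L3; bus BusUpgr Flush; mem=49
  op24 P0: store L4 := 69 → M/I on L4; bus BusUpgr; mem=10
  op25 P0: load  L0 → S/O on L0; bus BusRd; mem=41
  op26 P1: load  L4 → O/S on L4; bus BusRd; mem=10
  op27 P1: load  L4 → O/S on L4; bus (none); mem=10
  op28 P0: load  L4 → O/S on L4; bus (none); mem=10
  op29 P1: load  L4 → O/S on L4; bus (none); mem=10
  op30 P1: store L0 := 98 → I/M on L0; bus BusUpgr; mem=41

state = I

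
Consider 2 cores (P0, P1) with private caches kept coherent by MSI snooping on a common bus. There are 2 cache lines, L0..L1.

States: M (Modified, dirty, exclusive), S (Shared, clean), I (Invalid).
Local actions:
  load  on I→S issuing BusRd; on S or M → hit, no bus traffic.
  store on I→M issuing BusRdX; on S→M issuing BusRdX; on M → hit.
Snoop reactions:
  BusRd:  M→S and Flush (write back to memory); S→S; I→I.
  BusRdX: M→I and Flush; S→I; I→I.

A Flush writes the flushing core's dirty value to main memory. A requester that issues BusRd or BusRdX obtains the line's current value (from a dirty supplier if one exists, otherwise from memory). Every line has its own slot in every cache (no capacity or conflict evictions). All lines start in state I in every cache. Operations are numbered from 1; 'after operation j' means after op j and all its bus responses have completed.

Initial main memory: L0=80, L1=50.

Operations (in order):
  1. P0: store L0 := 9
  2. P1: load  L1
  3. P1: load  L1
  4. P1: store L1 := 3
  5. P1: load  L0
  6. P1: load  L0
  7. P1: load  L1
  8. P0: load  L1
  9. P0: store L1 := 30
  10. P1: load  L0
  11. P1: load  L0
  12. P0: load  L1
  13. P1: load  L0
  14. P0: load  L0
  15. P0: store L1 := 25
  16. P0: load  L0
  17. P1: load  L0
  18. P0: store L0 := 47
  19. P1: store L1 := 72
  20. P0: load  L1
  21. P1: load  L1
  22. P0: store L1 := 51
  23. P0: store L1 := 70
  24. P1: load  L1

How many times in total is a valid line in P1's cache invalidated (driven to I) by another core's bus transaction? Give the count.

step 1: P0: store L0 := 9  ⟶  MI  (L0)  txn=BusRdX  M[L0]=80
step 2: P1: load  L1  ⟶  IS  (L1)  txn=BusRd  M[L1]=50
step 3: P1: load  L1  ⟶  IS  (L1)  txn=∅  M[L1]=50
step 4: P1: store L1 := 3  ⟶  IM  (L1)  txn=BusRdX  M[L1]=50
step 5: P1: load  L0  ⟶  SS  (L0)  txn=BusRd+Flush  M[L0]=9
step 6: P1: load  L0  ⟶  SS  (L0)  txn=∅  M[L0]=9
step 7: P1: load  L1  ⟶  IM  (L1)  txn=∅  M[L1]=50
step 8: P0: load  L1  ⟶  SS  (L1)  txn=BusRd+Flush  M[L1]=3
step 9: P0: store L1 := 30  ⟶  MI  (L1)  txn=BusRdX  M[L1]=3
step 10: P1: load  L0  ⟶  SS  (L0)  txn=∅  M[L0]=9
step 11: P1: load  L0  ⟶  SS  (L0)  txn=∅  M[L0]=9
step 12: P0: load  L1  ⟶  MI  (L1)  txn=∅  M[L1]=3
step 13: P1: load  L0  ⟶  SS  (L0)  txn=∅  M[L0]=9
step 14: P0: load  L0  ⟶  SS  (L0)  txn=∅  M[L0]=9
step 15: P0: store L1 := 25  ⟶  MI  (L1)  txn=∅  M[L1]=3
step 16: P0: load  L0  ⟶  SS  (L0)  txn=∅  M[L0]=9
step 17: P1: load  L0  ⟶  SS  (L0)  txn=∅  M[L0]=9
step 18: P0: store L0 := 47  ⟶  MI  (L0)  txn=BusRdX  M[L0]=9
step 19: P1: store L1 := 72  ⟶  IM  (L1)  txn=BusRdX+Flush  M[L1]=25
step 20: P0: load  L1  ⟶  SS  (L1)  txn=BusRd+Flush  M[L1]=72
step 21: P1: load  L1  ⟶  SS  (L1)  txn=∅  M[L1]=72
step 22: P0: store L1 := 51  ⟶  MI  (L1)  txn=BusRdX  M[L1]=72
step 23: P0: store L1 := 70  ⟶  MI  (L1)  txn=∅  M[L1]=72
step 24: P1: load  L1  ⟶  SS  (L1)  txn=BusRd+Flush  M[L1]=70

invalidations = 3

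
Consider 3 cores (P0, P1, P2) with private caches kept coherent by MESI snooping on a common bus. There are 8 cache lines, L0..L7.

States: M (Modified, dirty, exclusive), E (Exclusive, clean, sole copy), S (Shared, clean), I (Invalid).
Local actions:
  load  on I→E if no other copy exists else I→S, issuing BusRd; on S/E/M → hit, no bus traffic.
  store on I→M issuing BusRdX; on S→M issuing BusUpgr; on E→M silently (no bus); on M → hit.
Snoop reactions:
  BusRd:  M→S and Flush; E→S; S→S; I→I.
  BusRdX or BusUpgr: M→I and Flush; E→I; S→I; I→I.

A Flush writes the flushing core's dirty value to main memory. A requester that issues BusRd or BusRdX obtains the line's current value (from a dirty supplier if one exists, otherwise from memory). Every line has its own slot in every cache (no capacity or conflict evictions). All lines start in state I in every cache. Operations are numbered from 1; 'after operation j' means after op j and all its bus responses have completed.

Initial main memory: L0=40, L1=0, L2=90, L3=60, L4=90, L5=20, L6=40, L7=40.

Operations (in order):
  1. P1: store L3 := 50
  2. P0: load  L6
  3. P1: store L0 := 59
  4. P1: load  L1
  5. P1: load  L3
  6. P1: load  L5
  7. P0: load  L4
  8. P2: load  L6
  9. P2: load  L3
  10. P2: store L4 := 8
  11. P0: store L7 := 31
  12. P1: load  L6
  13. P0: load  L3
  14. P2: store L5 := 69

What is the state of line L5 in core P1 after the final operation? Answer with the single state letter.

step 1: P1: store L3 := 50  ⟶  IMI  (L3)  txn=BusRdX  M[L3]=60
step 2: P0: load  L6  ⟶  EII  (L6)  txn=BusRd  M[L6]=40
step 3: P1: store L0 := 59  ⟶  IMI  (L0)  txn=BusRdX  M[L0]=40
step 4: P1: load  L1  ⟶  IEI  (L1)  txn=BusRd  M[L1]=0
step 5: P1: load  L3  ⟶  IMI  (L3)  txn=∅  M[L3]=60
step 6: P1: load  L5  ⟶  IEI  (L5)  txn=BusRd  M[L5]=20
step 7: P0: load  L4  ⟶  EII  (L4)  txn=BusRd  M[L4]=90
step 8: P2: load  L6  ⟶  SIS  (L6)  txn=BusRd  M[L6]=40
step 9: P2: load  L3  ⟶  ISS  (L3)  txn=BusRd+Flush  M[L3]=50
step 10: P2: store L4 := 8  ⟶  IIM  (L4)  txn=BusRdX  M[L4]=90
step 11: P0: store L7 := 31  ⟶  MII  (L7)  txn=BusRdX  M[L7]=40
step 12: P1: load  L6  ⟶  SSS  (L6)  txn=BusRd  M[L6]=40
step 13: P0: load  L3  ⟶  SSS  (L3)  txn=BusRd  M[L3]=50
step 14: P2: store L5 := 69  ⟶  IIM  (L5)  txn=BusRdX  M[L5]=20

state = I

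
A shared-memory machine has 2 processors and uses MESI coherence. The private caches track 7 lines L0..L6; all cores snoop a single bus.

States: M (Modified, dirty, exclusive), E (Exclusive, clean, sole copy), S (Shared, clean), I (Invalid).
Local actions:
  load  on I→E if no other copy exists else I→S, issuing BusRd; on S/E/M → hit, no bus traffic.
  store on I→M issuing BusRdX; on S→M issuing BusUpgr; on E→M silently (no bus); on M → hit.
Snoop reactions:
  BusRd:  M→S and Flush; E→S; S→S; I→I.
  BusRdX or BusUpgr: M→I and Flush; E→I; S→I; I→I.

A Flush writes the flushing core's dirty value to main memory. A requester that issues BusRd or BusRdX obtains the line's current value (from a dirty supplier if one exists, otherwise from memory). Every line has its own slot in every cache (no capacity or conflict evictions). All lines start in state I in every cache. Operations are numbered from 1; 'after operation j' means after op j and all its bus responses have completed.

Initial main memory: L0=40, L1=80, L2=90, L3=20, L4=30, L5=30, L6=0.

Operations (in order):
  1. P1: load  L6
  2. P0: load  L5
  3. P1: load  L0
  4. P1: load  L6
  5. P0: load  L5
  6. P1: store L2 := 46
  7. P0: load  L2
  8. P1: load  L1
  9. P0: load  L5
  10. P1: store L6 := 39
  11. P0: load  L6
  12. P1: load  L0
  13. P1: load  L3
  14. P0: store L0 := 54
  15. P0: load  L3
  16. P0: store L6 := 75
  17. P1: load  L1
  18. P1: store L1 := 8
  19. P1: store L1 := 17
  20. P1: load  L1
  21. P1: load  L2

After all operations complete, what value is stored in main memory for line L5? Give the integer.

memory[L5] = 30

  op1 P1: load  L6 → I/E on L6; bus BusRd; mem=0
  op2 P0: load  L5 → E/I on L5; bus BusRd; mem=30
  op3 P1: load  L0 → I/E on L0; bus BusRd; mem=40
  op4 P1: load  L6 → I/E on L6; bus (none); mem=0
  op5 P0: load  L5 → E/I on L5; bus (none); mem=30
  op6 P1: store L2 := 46 → I/M on L2; bus BusRdX; mem=90
  op7 P0: load  L2 → S/S on L2; bus BusRd Flush; mem=46
  op8 P1: load  L1 → I/E on L1; bus BusRd; mem=80
  op9 P0: load  L5 → E/I on L5; bus (none); mem=30
  op10 P1: store L6 := 39 → I/M on L6; bus (none); mem=0
  op11 P0: load  L6 → S/S on L6; bus BusRd Flush; mem=39
  op12 P1: load  L0 → I/E on L0; bus (none); mem=40
  op13 P1: load  L3 → I/E on L3; bus BusRd; mem=20
  op14 P0: store L0 := 54 → M/I on L0; bus BusRdX; mem=40
  op15 P0: load  L3 → S/S on L3; bus BusRd; mem=20
  op16 P0: store L6 := 75 → M/I on L6; bus BusUpgr; mem=39
  op17 P1: load  L1 → I/E on L1; bus (none); mem=80
  op18 P1: store L1 := 8 → I/M on L1; bus (none); mem=80
  op19 P1: store L1 := 17 → I/M on L1; bus (none); mem=80
  op20 P1: load  L1 → I/M on L1; bus (none); mem=80
  op21 P1: load  L2 → S/S on L2; bus (none); mem=46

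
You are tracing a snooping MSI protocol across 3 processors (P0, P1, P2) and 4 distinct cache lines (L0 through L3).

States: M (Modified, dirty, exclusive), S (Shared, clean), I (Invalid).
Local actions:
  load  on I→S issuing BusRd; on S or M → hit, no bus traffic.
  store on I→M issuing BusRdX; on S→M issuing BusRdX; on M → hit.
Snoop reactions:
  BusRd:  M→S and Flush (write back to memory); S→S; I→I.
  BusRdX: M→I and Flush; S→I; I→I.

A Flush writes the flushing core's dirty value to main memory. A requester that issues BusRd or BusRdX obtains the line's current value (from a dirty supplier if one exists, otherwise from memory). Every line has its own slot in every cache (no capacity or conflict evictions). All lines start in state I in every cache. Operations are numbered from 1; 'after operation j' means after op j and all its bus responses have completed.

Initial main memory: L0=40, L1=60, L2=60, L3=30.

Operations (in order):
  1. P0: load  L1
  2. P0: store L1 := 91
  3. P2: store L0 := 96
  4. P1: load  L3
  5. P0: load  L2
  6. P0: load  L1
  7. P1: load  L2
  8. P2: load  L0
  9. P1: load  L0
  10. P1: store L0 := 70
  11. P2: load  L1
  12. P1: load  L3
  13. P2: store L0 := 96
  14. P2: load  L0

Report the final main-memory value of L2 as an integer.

1. P0: load  L1  bus=[BusRd]  L1: P0=S P1=I P2=I  mem[L1]=60
2. P0: store L1 := 91  bus=[BusRdX]  L1: P0=M P1=I P2=I  mem[L1]=60
3. P2: store L0 := 96  bus=[BusRdX]  L0: P0=I P1=I P2=M  mem[L0]=40
4. P1: load  L3  bus=[BusRd]  L3: P0=I P1=S P2=I  mem[L3]=30
5. P0: load  L2  bus=[BusRd]  L2: P0=S P1=I P2=I  mem[L2]=60
6. P0: load  L1  bus=[-]  L1: P0=M P1=I P2=I  mem[L1]=60
7. P1: load  L2  bus=[BusRd]  L2: P0=S P1=S P2=I  mem[L2]=60
8. P2: load  L0  bus=[-]  L0: P0=I P1=I P2=M  mem[L0]=40
9. P1: load  L0  bus=[BusRd,Flush]  L0: P0=I P1=S P2=S  mem[L0]=96
10. P1: store L0 := 70  bus=[BusRdX]  L0: P0=I P1=M P2=I  mem[L0]=96
11. P2: load  L1  bus=[BusRd,Flush]  L1: P0=S P1=I P2=S  mem[L1]=91
12. P1: load  L3  bus=[-]  L3: P0=I P1=S P2=I  mem[L3]=30
13. P2: store L0 := 96  bus=[BusRdX,Flush]  L0: P0=I P1=I P2=M  mem[L0]=70
14. P2: load  L0  bus=[-]  L0: P0=I P1=I P2=M  mem[L0]=70

memory[L2] = 60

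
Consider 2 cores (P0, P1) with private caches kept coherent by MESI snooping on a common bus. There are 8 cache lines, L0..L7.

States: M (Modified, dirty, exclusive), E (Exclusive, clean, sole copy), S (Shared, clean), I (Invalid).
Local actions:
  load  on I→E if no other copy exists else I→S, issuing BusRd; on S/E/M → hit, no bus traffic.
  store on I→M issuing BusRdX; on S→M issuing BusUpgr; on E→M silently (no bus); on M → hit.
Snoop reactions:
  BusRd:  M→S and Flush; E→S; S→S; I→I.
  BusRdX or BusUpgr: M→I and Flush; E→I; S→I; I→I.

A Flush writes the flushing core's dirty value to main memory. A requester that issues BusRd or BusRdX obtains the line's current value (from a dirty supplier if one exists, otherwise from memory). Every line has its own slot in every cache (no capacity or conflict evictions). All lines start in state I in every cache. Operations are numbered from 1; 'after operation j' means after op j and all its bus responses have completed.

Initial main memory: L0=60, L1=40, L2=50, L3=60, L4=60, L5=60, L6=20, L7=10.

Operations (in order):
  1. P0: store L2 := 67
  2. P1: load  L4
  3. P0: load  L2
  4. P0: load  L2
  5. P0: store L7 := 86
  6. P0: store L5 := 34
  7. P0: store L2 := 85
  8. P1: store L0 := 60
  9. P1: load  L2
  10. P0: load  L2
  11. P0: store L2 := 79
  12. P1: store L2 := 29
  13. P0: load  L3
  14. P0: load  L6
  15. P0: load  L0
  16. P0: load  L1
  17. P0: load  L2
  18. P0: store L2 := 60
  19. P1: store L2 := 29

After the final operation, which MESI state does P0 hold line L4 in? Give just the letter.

  op1 P0: store L2 := 67 → M/I on L2; bus BusRdX; mem=50
  op2 P1: load  L4 → I/E on L4; bus BusRd; mem=60
  op3 P0: load  L2 → M/I on L2; bus (none); mem=50
  op4 P0: load  L2 → M/I on L2; bus (none); mem=50
  op5 P0: store L7 := 86 → M/I on L7; bus BusRdX; mem=10
  op6 P0: store L5 := 34 → M/I on L5; bus BusRdX; mem=60
  op7 P0: store L2 := 85 → M/I on L2; bus (none); mem=50
  op8 P1: store L0 := 60 → I/M on L0; bus BusRdX; mem=60
  op9 P1: load  L2 → S/S on L2; bus BusRd Flush; mem=85
  op10 P0: load  L2 → S/S on L2; bus (none); mem=85
  op11 P0: store L2 := 79 → M/I on L2; bus BusUpgr; mem=85
  op12 P1: store L2 := 29 → I/M on L2; bus BusRdX Flush; mem=79
  op13 P0: load  L3 → E/I on L3; bus BusRd; mem=60
  op14 P0: load  L6 → E/I on L6; bus BusRd; mem=20
  op15 P0: load  L0 → S/S on L0; bus BusRd Flush; mem=60
  op16 P0: load  L1 → E/I on L1; bus BusRd; mem=40
  op17 P0: load  L2 → S/S on L2; bus BusRd Flush; mem=29
  op18 P0: store L2 := 60 → M/I on L2; bus BusUpgr; mem=29
  op19 P1: store L2 := 29 → I/M on L2; bus BusRdX Flush; mem=60

state = I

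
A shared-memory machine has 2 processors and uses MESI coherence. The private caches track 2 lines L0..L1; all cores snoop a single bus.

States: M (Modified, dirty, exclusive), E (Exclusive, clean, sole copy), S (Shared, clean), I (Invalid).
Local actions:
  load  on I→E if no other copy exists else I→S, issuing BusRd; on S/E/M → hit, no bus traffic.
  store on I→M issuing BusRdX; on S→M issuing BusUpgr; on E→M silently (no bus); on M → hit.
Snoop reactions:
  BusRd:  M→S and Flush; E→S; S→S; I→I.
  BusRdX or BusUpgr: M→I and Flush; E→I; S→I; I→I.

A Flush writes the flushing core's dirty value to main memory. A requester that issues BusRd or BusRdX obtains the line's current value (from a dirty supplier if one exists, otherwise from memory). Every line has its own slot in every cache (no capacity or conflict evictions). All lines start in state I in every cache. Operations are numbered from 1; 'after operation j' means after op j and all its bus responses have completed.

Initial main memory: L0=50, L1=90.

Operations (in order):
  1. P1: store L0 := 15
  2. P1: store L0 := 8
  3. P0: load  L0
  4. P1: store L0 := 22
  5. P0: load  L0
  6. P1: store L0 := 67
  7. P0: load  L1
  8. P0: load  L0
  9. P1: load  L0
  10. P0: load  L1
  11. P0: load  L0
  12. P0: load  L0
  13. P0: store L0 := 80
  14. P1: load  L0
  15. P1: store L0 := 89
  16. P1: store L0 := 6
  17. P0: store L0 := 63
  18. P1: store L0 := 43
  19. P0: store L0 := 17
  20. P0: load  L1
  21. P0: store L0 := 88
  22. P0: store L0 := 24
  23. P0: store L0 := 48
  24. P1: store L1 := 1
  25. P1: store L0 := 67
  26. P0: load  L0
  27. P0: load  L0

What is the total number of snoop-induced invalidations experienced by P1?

invalidations = 3

  op1 P1: store L0 := 15 → I/M on L0; bus BusRdX; mem=50
  op2 P1: store L0 := 8 → I/M on L0; bus (none); mem=50
  op3 P0: load  L0 → S/S on L0; bus BusRd Flush; mem=8
  op4 P1: store L0 := 22 → I/M on L0; bus BusUpgr; mem=8
  op5 P0: load  L0 → S/S on L0; bus BusRd Flush; mem=22
  op6 P1: store L0 := 67 → I/M on L0; bus BusUpgr; mem=22
  op7 P0: load  L1 → E/I on L1; bus BusRd; mem=90
  op8 P0: load  L0 → S/S on L0; bus BusRd Flush; mem=67
  op9 P1: load  L0 → S/S on L0; bus (none); mem=67
  op10 P0: load  L1 → E/I on L1; bus (none); mem=90
  op11 P0: load  L0 → S/S on L0; bus (none); mem=67
  op12 P0: load  L0 → S/S on L0; bus (none); mem=67
  op13 P0: store L0 := 80 → M/I on L0; bus BusUpgr; mem=67
  op14 P1: load  L0 → S/S on L0; bus BusRd Flush; mem=80
  op15 P1: store L0 := 89 → I/M on L0; bus BusUpgr; mem=80
  op16 P1: store L0 := 6 → I/M on L0; bus (none); mem=80
  op17 P0: store L0 := 63 → M/I on L0; bus BusRdX Flush; mem=6
  op18 P1: store L0 := 43 → I/M on L0; bus BusRdX Flush; mem=63
  op19 P0: store L0 := 17 → M/I on L0; bus BusRdX Flush; mem=43
  op20 P0: load  L1 → E/I on L1; bus (none); mem=90
  op21 P0: store L0 := 88 → M/I on L0; bus (none); mem=43
  op22 P0: store L0 := 24 → M/I on L0; bus (none); mem=43
  op23 P0: store L0 := 48 → M/I on L0; bus (none); mem=43
  op24 P1: store L1 := 1 → I/M on L1; bus BusRdX; mem=90
  op25 P1: store L0 := 67 → I/M on L0; bus BusRdX Flush; mem=48
  op26 P0: load  L0 → S/S on L0; bus BusRd Flush; mem=67
  op27 P0: load  L0 → S/S on L0; bus (none); mem=67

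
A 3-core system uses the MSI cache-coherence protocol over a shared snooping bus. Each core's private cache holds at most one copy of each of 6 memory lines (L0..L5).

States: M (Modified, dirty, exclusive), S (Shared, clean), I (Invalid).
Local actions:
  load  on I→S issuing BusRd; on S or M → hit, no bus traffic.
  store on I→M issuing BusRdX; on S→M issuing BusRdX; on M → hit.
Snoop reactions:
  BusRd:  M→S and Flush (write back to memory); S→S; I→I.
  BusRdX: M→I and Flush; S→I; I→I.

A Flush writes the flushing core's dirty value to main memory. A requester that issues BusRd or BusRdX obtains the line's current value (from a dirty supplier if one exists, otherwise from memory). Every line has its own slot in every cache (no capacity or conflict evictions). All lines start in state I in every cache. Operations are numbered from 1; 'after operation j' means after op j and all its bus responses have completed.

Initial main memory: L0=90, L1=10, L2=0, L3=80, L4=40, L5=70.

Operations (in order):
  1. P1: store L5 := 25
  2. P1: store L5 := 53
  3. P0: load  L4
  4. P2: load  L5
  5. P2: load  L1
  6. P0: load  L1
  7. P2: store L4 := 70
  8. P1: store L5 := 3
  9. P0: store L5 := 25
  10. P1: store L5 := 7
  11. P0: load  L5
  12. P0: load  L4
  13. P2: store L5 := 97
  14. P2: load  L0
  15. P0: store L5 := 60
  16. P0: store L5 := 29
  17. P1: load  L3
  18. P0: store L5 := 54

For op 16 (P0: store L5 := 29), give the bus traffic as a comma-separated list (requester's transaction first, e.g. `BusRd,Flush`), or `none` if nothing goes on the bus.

bus = none

1. P1: store L5 := 25  bus=[BusRdX]  L5: P0=I P1=M P2=I  mem[L5]=70
2. P1: store L5 := 53  bus=[-]  L5: P0=I P1=M P2=I  mem[L5]=70
3. P0: load  L4  bus=[BusRd]  L4: P0=S P1=I P2=I  mem[L4]=40
4. P2: load  L5  bus=[BusRd,Flush]  L5: P0=I P1=S P2=S  mem[L5]=53
5. P2: load  L1  bus=[BusRd]  L1: P0=I P1=I P2=S  mem[L1]=10
6. P0: load  L1  bus=[BusRd]  L1: P0=S P1=I P2=S  mem[L1]=10
7. P2: store L4 := 70  bus=[BusRdX]  L4: P0=I P1=I P2=M  mem[L4]=40
8. P1: store L5 := 3  bus=[BusRdX]  L5: P0=I P1=M P2=I  mem[L5]=53
9. P0: store L5 := 25  bus=[BusRdX,Flush]  L5: P0=M P1=I P2=I  mem[L5]=3
10. P1: store L5 := 7  bus=[BusRdX,Flush]  L5: P0=I P1=M P2=I  mem[L5]=25
11. P0: load  L5  bus=[BusRd,Flush]  L5: P0=S P1=S P2=I  mem[L5]=7
12. P0: load  L4  bus=[BusRd,Flush]  L4: P0=S P1=I P2=S  mem[L4]=70
13. P2: store L5 := 97  bus=[BusRdX]  L5: P0=I P1=I P2=M  mem[L5]=7
14. P2: load  L0  bus=[BusRd]  L0: P0=I P1=I P2=S  mem[L0]=90
15. P0: store L5 := 60  bus=[BusRdX,Flush]  L5: P0=M P1=I P2=I  mem[L5]=97
16. P0: store L5 := 29  bus=[-]  L5: P0=M P1=I P2=I  mem[L5]=97
17. P1: load  L3  bus=[BusRd]  L3: P0=I P1=S P2=I  mem[L3]=80
18. P0: store L5 := 54  bus=[-]  L5: P0=M P1=I P2=I  mem[L5]=97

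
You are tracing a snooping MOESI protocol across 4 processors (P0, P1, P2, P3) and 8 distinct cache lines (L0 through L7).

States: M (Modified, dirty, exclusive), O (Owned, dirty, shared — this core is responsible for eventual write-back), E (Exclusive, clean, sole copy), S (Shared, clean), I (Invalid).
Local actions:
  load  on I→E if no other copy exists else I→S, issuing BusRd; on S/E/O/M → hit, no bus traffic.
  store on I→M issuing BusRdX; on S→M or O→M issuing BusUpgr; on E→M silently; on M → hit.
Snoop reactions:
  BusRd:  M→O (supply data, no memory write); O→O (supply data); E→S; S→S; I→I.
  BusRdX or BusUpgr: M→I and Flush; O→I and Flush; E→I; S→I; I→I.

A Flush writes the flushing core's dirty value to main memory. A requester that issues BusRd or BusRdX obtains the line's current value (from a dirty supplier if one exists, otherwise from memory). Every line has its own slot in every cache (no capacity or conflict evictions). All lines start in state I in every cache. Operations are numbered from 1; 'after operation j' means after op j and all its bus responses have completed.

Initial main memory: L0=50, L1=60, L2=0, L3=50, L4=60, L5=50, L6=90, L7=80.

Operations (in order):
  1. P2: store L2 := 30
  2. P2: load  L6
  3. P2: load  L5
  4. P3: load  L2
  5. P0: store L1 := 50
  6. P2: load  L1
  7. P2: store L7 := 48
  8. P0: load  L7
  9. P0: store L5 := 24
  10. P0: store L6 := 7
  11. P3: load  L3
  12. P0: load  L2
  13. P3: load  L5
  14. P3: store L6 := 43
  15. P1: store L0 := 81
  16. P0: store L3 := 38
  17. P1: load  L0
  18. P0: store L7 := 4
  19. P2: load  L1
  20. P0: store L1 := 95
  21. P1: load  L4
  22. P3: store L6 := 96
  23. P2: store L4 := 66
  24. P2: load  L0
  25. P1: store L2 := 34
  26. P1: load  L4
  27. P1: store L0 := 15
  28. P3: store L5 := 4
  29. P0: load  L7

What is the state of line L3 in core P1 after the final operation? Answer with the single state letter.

step 1: P2: store L2 := 30  ⟶  IIMI  (L2)  txn=BusRdX  M[L2]=0
step 2: P2: load  L6  ⟶  IIEI  (L6)  txn=BusRd  M[L6]=90
step 3: P2: load  L5  ⟶  IIEI  (L5)  txn=BusRd  M[L5]=50
step 4: P3: load  L2  ⟶  IIOS  (L2)  txn=BusRd  M[L2]=0
step 5: P0: store L1 := 50  ⟶  MIII  (L1)  txn=BusRdX  M[L1]=60
step 6: P2: load  L1  ⟶  OISI  (L1)  txn=BusRd  M[L1]=60
step 7: P2: store L7 := 48  ⟶  IIMI  (L7)  txn=BusRdX  M[L7]=80
step 8: P0: load  L7  ⟶  SIOI  (L7)  txn=BusRd  M[L7]=80
step 9: P0: store L5 := 24  ⟶  MIII  (L5)  txn=BusRdX  M[L5]=50
step 10: P0: store L6 := 7  ⟶  MIII  (L6)  txn=BusRdX  M[L6]=90
step 11: P3: load  L3  ⟶  IIIE  (L3)  txn=BusRd  M[L3]=50
step 12: P0: load  L2  ⟶  SIOS  (L2)  txn=BusRd  M[L2]=0
step 13: P3: load  L5  ⟶  OIIS  (L5)  txn=BusRd  M[L5]=50
step 14: P3: store L6 := 43  ⟶  IIIM  (L6)  txn=BusRdX+Flush  M[L6]=7
step 15: P1: store L0 := 81  ⟶  IMII  (L0)  txn=BusRdX  M[L0]=50
step 16: P0: store L3 := 38  ⟶  MIII  (L3)  txn=BusRdX  M[L3]=50
step 17: P1: load  L0  ⟶  IMII  (L0)  txn=∅  M[L0]=50
step 18: P0: store L7 := 4  ⟶  MIII  (L7)  txn=BusUpgr+Flush  M[L7]=48
step 19: P2: load  L1  ⟶  OISI  (L1)  txn=∅  M[L1]=60
step 20: P0: store L1 := 95  ⟶  MIII  (L1)  txn=BusUpgr  M[L1]=60
step 21: P1: load  L4  ⟶  IEII  (L4)  txn=BusRd  M[L4]=60
step 22: P3: store L6 := 96  ⟶  IIIM  (L6)  txn=∅  M[L6]=7
step 23: P2: store L4 := 66  ⟶  IIMI  (L4)  txn=BusRdX  M[L4]=60
step 24: P2: load  L0  ⟶  IOSI  (L0)  txn=BusRd  M[L0]=50
step 25: P1: store L2 := 34  ⟶  IMII  (L2)  txn=BusRdX+Flush  M[L2]=30
step 26: P1: load  L4  ⟶  ISOI  (L4)  txn=BusRd  M[L4]=60
step 27: P1: store L0 := 15  ⟶  IMII  (L0)  txn=BusUpgr  M[L0]=50
step 28: P3: store L5 := 4  ⟶  IIIM  (L5)  txn=BusUpgr+Flush  M[L5]=24
step 29: P0: load  L7  ⟶  MIII  (L7)  txn=∅  M[L7]=48

state = I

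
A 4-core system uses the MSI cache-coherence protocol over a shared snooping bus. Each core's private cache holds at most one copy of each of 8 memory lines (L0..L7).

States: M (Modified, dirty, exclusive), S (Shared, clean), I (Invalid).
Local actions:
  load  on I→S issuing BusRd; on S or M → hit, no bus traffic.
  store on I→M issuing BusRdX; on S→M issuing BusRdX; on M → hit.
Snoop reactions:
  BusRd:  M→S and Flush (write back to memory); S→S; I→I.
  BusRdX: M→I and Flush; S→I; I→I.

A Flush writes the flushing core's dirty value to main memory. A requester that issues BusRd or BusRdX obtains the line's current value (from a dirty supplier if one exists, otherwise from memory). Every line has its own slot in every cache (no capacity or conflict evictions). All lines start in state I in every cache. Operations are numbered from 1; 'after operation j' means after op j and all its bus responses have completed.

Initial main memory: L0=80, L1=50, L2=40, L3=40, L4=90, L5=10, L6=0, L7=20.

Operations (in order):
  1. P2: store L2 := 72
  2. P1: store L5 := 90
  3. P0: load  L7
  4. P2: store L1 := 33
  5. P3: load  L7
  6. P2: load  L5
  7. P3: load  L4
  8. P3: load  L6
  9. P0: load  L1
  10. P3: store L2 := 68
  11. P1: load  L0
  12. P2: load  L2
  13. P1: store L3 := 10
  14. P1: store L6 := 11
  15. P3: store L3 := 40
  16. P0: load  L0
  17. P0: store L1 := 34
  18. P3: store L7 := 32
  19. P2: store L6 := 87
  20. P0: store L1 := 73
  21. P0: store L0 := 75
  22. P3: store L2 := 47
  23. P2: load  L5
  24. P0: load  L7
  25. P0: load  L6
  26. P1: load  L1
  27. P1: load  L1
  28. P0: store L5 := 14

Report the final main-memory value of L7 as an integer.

  op1 P2: store L2 := 72 → I/I/M/I on L2; bus BusRdX; mem=40
  op2 P1: store L5 := 90 → I/M/I/I on L5; bus BusRdX; mem=10
  op3 P0: load  L7 → S/I/I/I on L7; bus BusRd; mem=20
  op4 P2: store L1 := 33 → I/I/M/I on L1; bus BusRdX; mem=50
  op5 P3: load  L7 → S/I/I/S on L7; bus BusRd; mem=20
  op6 P2: load  L5 → I/S/S/I on L5; bus BusRd Flush; mem=90
  op7 P3: load  L4 → I/I/I/S on L4; bus BusRd; mem=90
  op8 P3: load  L6 → I/I/I/S on L6; bus BusRd; mem=0
  op9 P0: load  L1 → S/I/S/I on L1; bus BusRd Flush; mem=33
  op10 P3: store L2 := 68 → I/I/I/M on L2; bus BusRdX Flush; mem=72
  op11 P1: load  L0 → I/S/I/I on L0; bus BusRd; mem=80
  op12 P2: load  L2 → I/I/S/S on L2; bus BusRd Flush; mem=68
  op13 P1: store L3 := 10 → I/M/I/I on L3; bus BusRdX; mem=40
  op14 P1: store L6 := 11 → I/M/I/I on L6; bus BusRdX; mem=0
  op15 P3: store L3 := 40 → I/I/I/M on L3; bus BusRdX Flush; mem=10
  op16 P0: load  L0 → S/S/I/I on L0; bus BusRd; mem=80
  op17 P0: store L1 := 34 → M/I/I/I on L1; bus BusRdX; mem=33
  op18 P3: store L7 := 32 → I/I/I/M on L7; bus BusRdX; mem=20
  op19 P2: store L6 := 87 → I/I/M/I on L6; bus BusRdX Flush; mem=11
  op20 P0: store L1 := 73 → M/I/I/I on L1; bus (none); mem=33
  op21 P0: store L0 := 75 → M/I/I/I on L0; bus BusRdX; mem=80
  op22 P3: store L2 := 47 → I/I/I/M on L2; bus BusRdX; mem=68
  op23 P2: load  L5 → I/S/S/I on L5; bus (none); mem=90
  op24 P0: load  L7 → S/I/I/S on L7; bus BusRd Flush; mem=32
  op25 P0: load  L6 → S/I/S/I on L6; bus BusRd Flush; mem=87
  op26 P1: load  L1 → S/S/I/I on L1; bus BusRd Flush; mem=73
  op27 P1: load  L1 → S/S/I/I on L1; bus (none); mem=73
  op28 P0: store L5 := 14 → M/I/I/I on L5; bus BusRdX; mem=90

memory[L7] = 32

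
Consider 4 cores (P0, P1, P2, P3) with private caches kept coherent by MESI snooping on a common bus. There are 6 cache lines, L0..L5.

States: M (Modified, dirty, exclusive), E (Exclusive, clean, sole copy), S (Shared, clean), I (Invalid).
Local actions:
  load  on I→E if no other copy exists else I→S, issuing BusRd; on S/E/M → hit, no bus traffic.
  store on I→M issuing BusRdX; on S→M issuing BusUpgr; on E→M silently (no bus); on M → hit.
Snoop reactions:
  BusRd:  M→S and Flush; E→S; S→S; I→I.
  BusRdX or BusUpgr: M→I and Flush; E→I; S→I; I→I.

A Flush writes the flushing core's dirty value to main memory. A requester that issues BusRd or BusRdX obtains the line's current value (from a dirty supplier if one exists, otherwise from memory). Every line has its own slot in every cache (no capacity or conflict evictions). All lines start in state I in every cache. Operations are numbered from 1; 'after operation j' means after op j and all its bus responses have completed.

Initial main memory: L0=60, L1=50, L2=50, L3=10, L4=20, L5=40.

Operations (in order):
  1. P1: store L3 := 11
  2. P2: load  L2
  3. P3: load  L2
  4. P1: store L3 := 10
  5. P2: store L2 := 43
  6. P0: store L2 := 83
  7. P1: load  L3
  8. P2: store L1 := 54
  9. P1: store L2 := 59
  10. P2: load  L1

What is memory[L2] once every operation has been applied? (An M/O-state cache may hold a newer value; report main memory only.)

1. P1: store L3 := 11  bus=[BusRdX]  L3: P0=I P1=M P2=I P3=I  mem[L3]=10
2. P2: load  L2  bus=[BusRd]  L2: P0=I P1=I P2=E P3=I  mem[L2]=50
3. P3: load  L2  bus=[BusRd]  L2: P0=I P1=I P2=S P3=S  mem[L2]=50
4. P1: store L3 := 10  bus=[-]  L3: P0=I P1=M P2=I P3=I  mem[L3]=10
5. P2: store L2 := 43  bus=[BusUpgr]  L2: P0=I P1=I P2=M P3=I  mem[L2]=50
6. P0: store L2 := 83  bus=[BusRdX,Flush]  L2: P0=M P1=I P2=I P3=I  mem[L2]=43
7. P1: load  L3  bus=[-]  L3: P0=I P1=M P2=I P3=I  mem[L3]=10
8. P2: store L1 := 54  bus=[BusRdX]  L1: P0=I P1=I P2=M P3=I  mem[L1]=50
9. P1: store L2 := 59  bus=[BusRdX,Flush]  L2: P0=I P1=M P2=I P3=I  mem[L2]=83
10. P2: load  L1  bus=[-]  L1: P0=I P1=I P2=M P3=I  mem[L1]=50

memory[L2] = 83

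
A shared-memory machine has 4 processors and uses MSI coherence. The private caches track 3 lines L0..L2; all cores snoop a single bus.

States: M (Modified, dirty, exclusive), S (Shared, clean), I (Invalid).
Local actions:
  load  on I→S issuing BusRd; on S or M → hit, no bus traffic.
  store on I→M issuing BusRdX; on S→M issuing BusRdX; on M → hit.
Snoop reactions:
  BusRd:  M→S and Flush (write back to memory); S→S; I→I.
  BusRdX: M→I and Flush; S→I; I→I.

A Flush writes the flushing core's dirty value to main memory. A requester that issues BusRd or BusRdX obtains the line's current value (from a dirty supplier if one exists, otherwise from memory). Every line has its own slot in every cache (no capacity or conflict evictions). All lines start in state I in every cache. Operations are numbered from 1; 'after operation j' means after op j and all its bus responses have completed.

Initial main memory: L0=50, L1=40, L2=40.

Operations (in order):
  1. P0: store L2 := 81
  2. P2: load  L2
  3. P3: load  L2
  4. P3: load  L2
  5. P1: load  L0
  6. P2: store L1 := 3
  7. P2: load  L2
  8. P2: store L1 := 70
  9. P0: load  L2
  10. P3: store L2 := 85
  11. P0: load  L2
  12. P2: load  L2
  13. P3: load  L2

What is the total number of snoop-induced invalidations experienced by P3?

invalidations = 0

1. P0: store L2 := 81  bus=[BusRdX]  L2: P0=M P1=I P2=I P3=I  mem[L2]=40
2. P2: load  L2  bus=[BusRd,Flush]  L2: P0=S P1=I P2=S P3=I  mem[L2]=81
3. P3: load  L2  bus=[BusRd]  L2: P0=S P1=I P2=S P3=S  mem[L2]=81
4. P3: load  L2  bus=[-]  L2: P0=S P1=I P2=S P3=S  mem[L2]=81
5. P1: load  L0  bus=[BusRd]  L0: P0=I P1=S P2=I P3=I  mem[L0]=50
6. P2: store L1 := 3  bus=[BusRdX]  L1: P0=I P1=I P2=M P3=I  mem[L1]=40
7. P2: load  L2  bus=[-]  L2: P0=S P1=I P2=S P3=S  mem[L2]=81
8. P2: store L1 := 70  bus=[-]  L1: P0=I P1=I P2=M P3=I  mem[L1]=40
9. P0: load  L2  bus=[-]  L2: P0=S P1=I P2=S P3=S  mem[L2]=81
10. P3: store L2 := 85  bus=[BusRdX]  L2: P0=I P1=I P2=I P3=M  mem[L2]=81
11. P0: load  L2  bus=[BusRd,Flush]  L2: P0=S P1=I P2=I P3=S  mem[L2]=85
12. P2: load  L2  bus=[BusRd]  L2: P0=S P1=I P2=S P3=S  mem[L2]=85
13. P3: load  L2  bus=[-]  L2: P0=S P1=I P2=S P3=S  mem[L2]=85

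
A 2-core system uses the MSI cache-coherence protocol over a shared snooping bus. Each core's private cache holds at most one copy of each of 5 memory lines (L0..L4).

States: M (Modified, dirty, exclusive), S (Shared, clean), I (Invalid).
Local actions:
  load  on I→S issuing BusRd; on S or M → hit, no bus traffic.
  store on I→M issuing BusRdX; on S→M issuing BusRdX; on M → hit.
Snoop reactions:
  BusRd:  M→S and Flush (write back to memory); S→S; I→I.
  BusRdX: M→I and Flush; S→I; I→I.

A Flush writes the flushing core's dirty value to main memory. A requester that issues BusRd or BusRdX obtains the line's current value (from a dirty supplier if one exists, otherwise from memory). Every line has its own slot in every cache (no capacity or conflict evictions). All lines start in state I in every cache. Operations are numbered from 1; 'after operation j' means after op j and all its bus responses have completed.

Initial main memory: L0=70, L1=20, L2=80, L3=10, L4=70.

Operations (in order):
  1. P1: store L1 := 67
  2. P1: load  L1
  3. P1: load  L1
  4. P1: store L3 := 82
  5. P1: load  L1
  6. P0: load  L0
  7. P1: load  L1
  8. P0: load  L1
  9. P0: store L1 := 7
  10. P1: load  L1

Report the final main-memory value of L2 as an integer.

memory[L2] = 80

step 1: P1: store L1 := 67  ⟶  IM  (L1)  txn=BusRdX  M[L1]=20
step 2: P1: load  L1  ⟶  IM  (L1)  txn=∅  M[L1]=20
step 3: P1: load  L1  ⟶  IM  (L1)  txn=∅  M[L1]=20
step 4: P1: store L3 := 82  ⟶  IM  (L3)  txn=BusRdX  M[L3]=10
step 5: P1: load  L1  ⟶  IM  (L1)  txn=∅  M[L1]=20
step 6: P0: load  L0  ⟶  SI  (L0)  txn=BusRd  M[L0]=70
step 7: P1: load  L1  ⟶  IM  (L1)  txn=∅  M[L1]=20
step 8: P0: load  L1  ⟶  SS  (L1)  txn=BusRd+Flush  M[L1]=67
step 9: P0: store L1 := 7  ⟶  MI  (L1)  txn=BusRdX  M[L1]=67
step 10: P1: load  L1  ⟶  SS  (L1)  txn=BusRd+Flush  M[L1]=7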